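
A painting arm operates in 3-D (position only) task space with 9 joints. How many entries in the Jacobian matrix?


Given: task space dimension = 3, joints = 9
Jacobian is a 3 x 9 matrix
Total entries = rows * columns
Total = 3 * 9
Total = 27

27


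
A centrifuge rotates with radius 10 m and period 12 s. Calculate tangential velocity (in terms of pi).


Given: radius r = 10 m, period T = 12 s
Using v = 2*pi*r / T
v = 2*pi*10 / 12
v = 20*pi / 12
v = 5/3*pi m/s

5/3*pi m/s


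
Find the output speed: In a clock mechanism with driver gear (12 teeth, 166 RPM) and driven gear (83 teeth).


Given: N1 = 12 teeth, w1 = 166 RPM, N2 = 83 teeth
Using N1*w1 = N2*w2
w2 = N1*w1 / N2
w2 = 12*166 / 83
w2 = 1992 / 83
w2 = 24 RPM

24 RPM


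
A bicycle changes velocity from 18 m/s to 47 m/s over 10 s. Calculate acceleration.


Given: initial velocity v0 = 18 m/s, final velocity v = 47 m/s, time t = 10 s
Using a = (v - v0) / t
a = (47 - 18) / 10
a = 29 / 10
a = 29/10 m/s^2

29/10 m/s^2


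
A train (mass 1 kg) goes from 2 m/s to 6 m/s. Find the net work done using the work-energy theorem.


Given: m = 1 kg, v0 = 2 m/s, v = 6 m/s
Using W = (1/2)*m*(v^2 - v0^2)
v^2 = 6^2 = 36
v0^2 = 2^2 = 4
v^2 - v0^2 = 36 - 4 = 32
W = (1/2)*1*32 = 16 J

16 J


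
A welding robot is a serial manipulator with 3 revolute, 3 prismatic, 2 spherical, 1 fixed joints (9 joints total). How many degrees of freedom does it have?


Given: serial robot with 3 revolute, 3 prismatic, 2 spherical, 1 fixed joints
DOF contribution per joint type: revolute=1, prismatic=1, spherical=3, fixed=0
DOF = 3*1 + 3*1 + 2*3 + 1*0
DOF = 12

12


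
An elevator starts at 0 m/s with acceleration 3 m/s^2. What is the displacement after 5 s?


Given: v0 = 0 m/s, a = 3 m/s^2, t = 5 s
Using s = v0*t + (1/2)*a*t^2
s = 0*5 + (1/2)*3*5^2
s = 0 + (1/2)*75
s = 0 + 75/2
s = 75/2

75/2 m


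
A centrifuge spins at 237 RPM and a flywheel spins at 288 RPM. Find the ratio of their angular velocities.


Given: RPM_A = 237, RPM_B = 288
omega = 2*pi*RPM/60, so omega_A/omega_B = RPM_A / RPM_B
omega_A/omega_B = 237 / 288
omega_A/omega_B = 79/96

79/96


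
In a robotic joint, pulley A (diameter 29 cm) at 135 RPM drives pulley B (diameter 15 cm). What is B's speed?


Given: D1 = 29 cm, w1 = 135 RPM, D2 = 15 cm
Using D1*w1 = D2*w2
w2 = D1*w1 / D2
w2 = 29*135 / 15
w2 = 3915 / 15
w2 = 261 RPM

261 RPM


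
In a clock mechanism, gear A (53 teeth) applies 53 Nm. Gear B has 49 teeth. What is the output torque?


Given: N1 = 53, N2 = 49, T1 = 53 Nm
Using T2/T1 = N2/N1
T2 = T1 * N2 / N1
T2 = 53 * 49 / 53
T2 = 2597 / 53
T2 = 49 Nm

49 Nm


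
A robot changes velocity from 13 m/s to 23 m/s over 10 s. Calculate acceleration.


Given: initial velocity v0 = 13 m/s, final velocity v = 23 m/s, time t = 10 s
Using a = (v - v0) / t
a = (23 - 13) / 10
a = 10 / 10
a = 1 m/s^2

1 m/s^2


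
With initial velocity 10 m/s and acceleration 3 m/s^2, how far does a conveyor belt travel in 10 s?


Given: v0 = 10 m/s, a = 3 m/s^2, t = 10 s
Using s = v0*t + (1/2)*a*t^2
s = 10*10 + (1/2)*3*10^2
s = 100 + (1/2)*300
s = 100 + 150
s = 250

250 m


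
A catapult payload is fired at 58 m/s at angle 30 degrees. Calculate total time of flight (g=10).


Given: v0 = 58 m/s, theta = 30 deg, g = 10 m/s^2
sin(30) = 1/2
Using T = 2*v0*sin(theta) / g
T = 2*58*1/2 / 10
T = 58 / 10
T = 29/5 s

29/5 s


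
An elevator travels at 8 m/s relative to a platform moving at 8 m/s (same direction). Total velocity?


Given: object velocity = 8 m/s, platform velocity = 8 m/s (same direction)
Using classical velocity addition: v_total = v_object + v_platform
v_total = 8 + 8
v_total = 16 m/s

16 m/s


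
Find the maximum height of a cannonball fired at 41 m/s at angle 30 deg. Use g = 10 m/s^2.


Given: v0 = 41 m/s, theta = 30 deg, g = 10 m/s^2
sin^2(30) = 1/4
Using H = v0^2 * sin^2(theta) / (2*g)
H = 41^2 * 1/4 / (2*10)
H = 1681 * 1/4 / 20
H = 1681/4 / 20
H = 1681/80 m

1681/80 m


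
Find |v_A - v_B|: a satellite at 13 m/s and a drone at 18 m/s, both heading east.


Given: v_A = 13 m/s east, v_B = 18 m/s east
Both move in the same direction; relative speed = |v_A - v_B|
|13 - 18| = |-5|
= 5 m/s

5 m/s


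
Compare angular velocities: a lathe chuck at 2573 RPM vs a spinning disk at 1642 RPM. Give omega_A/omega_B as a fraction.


Given: RPM_A = 2573, RPM_B = 1642
omega = 2*pi*RPM/60, so omega_A/omega_B = RPM_A / RPM_B
omega_A/omega_B = 2573 / 1642
omega_A/omega_B = 2573/1642

2573/1642


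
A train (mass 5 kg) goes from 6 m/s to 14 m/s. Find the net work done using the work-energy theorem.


Given: m = 5 kg, v0 = 6 m/s, v = 14 m/s
Using W = (1/2)*m*(v^2 - v0^2)
v^2 = 14^2 = 196
v0^2 = 6^2 = 36
v^2 - v0^2 = 196 - 36 = 160
W = (1/2)*5*160 = 400 J

400 J


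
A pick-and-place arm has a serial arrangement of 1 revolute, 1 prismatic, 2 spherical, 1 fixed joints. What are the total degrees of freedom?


Given: serial robot with 1 revolute, 1 prismatic, 2 spherical, 1 fixed joints
DOF contribution per joint type: revolute=1, prismatic=1, spherical=3, fixed=0
DOF = 1*1 + 1*1 + 2*3 + 1*0
DOF = 8

8


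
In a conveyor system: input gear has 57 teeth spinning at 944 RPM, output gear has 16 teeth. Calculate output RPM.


Given: N1 = 57 teeth, w1 = 944 RPM, N2 = 16 teeth
Using N1*w1 = N2*w2
w2 = N1*w1 / N2
w2 = 57*944 / 16
w2 = 53808 / 16
w2 = 3363 RPM

3363 RPM


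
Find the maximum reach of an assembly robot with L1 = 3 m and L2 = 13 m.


Given: L1 = 3 m, L2 = 13 m
For a 2-link planar arm, max reach = L1 + L2 (fully extended)
Max reach = 3 + 13
Max reach = 16 m

16 m


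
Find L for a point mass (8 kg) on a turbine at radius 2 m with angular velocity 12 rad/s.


Given: m = 8 kg, r = 2 m, omega = 12 rad/s
For a point mass: I = m*r^2
I = 8*2^2 = 8*4 = 32
L = I*omega = 32*12
L = 384 kg*m^2/s

384 kg*m^2/s


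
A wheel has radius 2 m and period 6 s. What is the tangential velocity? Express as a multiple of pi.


Given: radius r = 2 m, period T = 6 s
Using v = 2*pi*r / T
v = 2*pi*2 / 6
v = 4*pi / 6
v = 2/3*pi m/s

2/3*pi m/s


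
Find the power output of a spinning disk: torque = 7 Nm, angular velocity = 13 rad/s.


Given: tau = 7 Nm, omega = 13 rad/s
Using P = tau * omega
P = 7 * 13
P = 91 W

91 W


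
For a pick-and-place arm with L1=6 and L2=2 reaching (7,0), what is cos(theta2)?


Given: L1 = 6, L2 = 2, target (x, y) = (7, 0)
Using cos(theta2) = (x^2 + y^2 - L1^2 - L2^2) / (2*L1*L2)
x^2 + y^2 = 7^2 + 0 = 49
L1^2 + L2^2 = 36 + 4 = 40
Numerator = 49 - 40 = 9
Denominator = 2*6*2 = 24
cos(theta2) = 9/24 = 3/8

3/8


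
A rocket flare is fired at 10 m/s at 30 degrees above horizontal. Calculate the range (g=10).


Given: v0 = 10 m/s, theta = 30 deg, g = 10 m/s^2
sin(2*30) = sin(60) = sqrt(3)/2
Using R = v0^2 * sin(2*theta) / g
R = 10^2 * (sqrt(3)/2) / 10
R = 100 * sqrt(3) / 20
R = 5*sqrt(3) m

5*sqrt(3) m


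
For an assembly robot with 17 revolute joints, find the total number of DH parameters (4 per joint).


Given: 17 joints, 4 DH parameters per joint (d, theta, a, alpha)
Total DH parameters = number_of_joints * 4
Total = 17 * 4
Total = 68

68


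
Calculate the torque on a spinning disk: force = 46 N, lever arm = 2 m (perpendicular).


Given: F = 46 N, r = 2 m, angle = 90 deg (perpendicular)
Using tau = F * r * sin(90)
sin(90) = 1
tau = 46 * 2 * 1
tau = 92 Nm

92 Nm


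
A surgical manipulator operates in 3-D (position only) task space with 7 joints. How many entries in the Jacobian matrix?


Given: task space dimension = 3, joints = 7
Jacobian is a 3 x 7 matrix
Total entries = rows * columns
Total = 3 * 7
Total = 21

21


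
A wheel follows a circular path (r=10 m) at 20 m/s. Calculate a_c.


Given: v = 20 m/s, r = 10 m
Using a_c = v^2 / r
a_c = 20^2 / 10
a_c = 400 / 10
a_c = 40 m/s^2

40 m/s^2


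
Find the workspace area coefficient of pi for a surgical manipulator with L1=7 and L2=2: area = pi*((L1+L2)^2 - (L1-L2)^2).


Given: L1 = 7, L2 = 2
(L1+L2)^2 = (9)^2 = 81
(L1-L2)^2 = (5)^2 = 25
Difference = 81 - 25 = 56
This equals 4*L1*L2 = 4*7*2 = 56
Workspace area = 56*pi

56


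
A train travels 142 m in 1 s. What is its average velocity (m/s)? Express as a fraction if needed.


Given: distance d = 142 m, time t = 1 s
Using v = d / t
v = 142 / 1
v = 142 m/s

142 m/s


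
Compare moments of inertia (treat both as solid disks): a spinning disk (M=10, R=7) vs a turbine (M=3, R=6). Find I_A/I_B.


Given: M1=10 kg, R1=7 m, M2=3 kg, R2=6 m
For a disk: I = (1/2)*M*R^2, so I_A/I_B = (M1*R1^2)/(M2*R2^2)
M1*R1^2 = 10*49 = 490
M2*R2^2 = 3*36 = 108
I_A/I_B = 490/108 = 245/54

245/54


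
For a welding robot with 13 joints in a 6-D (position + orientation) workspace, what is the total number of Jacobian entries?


Given: task space dimension = 6, joints = 13
Jacobian is a 6 x 13 matrix
Total entries = rows * columns
Total = 6 * 13
Total = 78

78


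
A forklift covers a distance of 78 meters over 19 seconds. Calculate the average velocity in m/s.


Given: distance d = 78 m, time t = 19 s
Using v = d / t
v = 78 / 19
v = 78/19 m/s

78/19 m/s


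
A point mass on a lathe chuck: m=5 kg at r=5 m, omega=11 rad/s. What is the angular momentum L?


Given: m = 5 kg, r = 5 m, omega = 11 rad/s
For a point mass: I = m*r^2
I = 5*5^2 = 5*25 = 125
L = I*omega = 125*11
L = 1375 kg*m^2/s

1375 kg*m^2/s


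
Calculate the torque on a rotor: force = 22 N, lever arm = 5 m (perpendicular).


Given: F = 22 N, r = 5 m, angle = 90 deg (perpendicular)
Using tau = F * r * sin(90)
sin(90) = 1
tau = 22 * 5 * 1
tau = 110 Nm

110 Nm


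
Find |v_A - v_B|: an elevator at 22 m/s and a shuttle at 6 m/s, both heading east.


Given: v_A = 22 m/s east, v_B = 6 m/s east
Both move in the same direction; relative speed = |v_A - v_B|
|22 - 6| = |16|
= 16 m/s

16 m/s


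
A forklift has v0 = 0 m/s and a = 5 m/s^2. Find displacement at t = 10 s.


Given: v0 = 0 m/s, a = 5 m/s^2, t = 10 s
Using s = v0*t + (1/2)*a*t^2
s = 0*10 + (1/2)*5*10^2
s = 0 + (1/2)*500
s = 0 + 250
s = 250

250 m


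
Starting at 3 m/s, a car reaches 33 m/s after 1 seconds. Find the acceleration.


Given: initial velocity v0 = 3 m/s, final velocity v = 33 m/s, time t = 1 s
Using a = (v - v0) / t
a = (33 - 3) / 1
a = 30 / 1
a = 30 m/s^2

30 m/s^2


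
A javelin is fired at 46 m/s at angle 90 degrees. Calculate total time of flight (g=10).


Given: v0 = 46 m/s, theta = 90 deg, g = 10 m/s^2
sin(90) = 1
Using T = 2*v0*sin(theta) / g
T = 2*46*1 / 10
T = 92 / 10
T = 46/5 s

46/5 s


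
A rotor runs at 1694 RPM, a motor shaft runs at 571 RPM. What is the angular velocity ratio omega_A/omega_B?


Given: RPM_A = 1694, RPM_B = 571
omega = 2*pi*RPM/60, so omega_A/omega_B = RPM_A / RPM_B
omega_A/omega_B = 1694 / 571
omega_A/omega_B = 1694/571

1694/571


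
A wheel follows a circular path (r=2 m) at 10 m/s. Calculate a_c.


Given: v = 10 m/s, r = 2 m
Using a_c = v^2 / r
a_c = 10^2 / 2
a_c = 100 / 2
a_c = 50 m/s^2

50 m/s^2


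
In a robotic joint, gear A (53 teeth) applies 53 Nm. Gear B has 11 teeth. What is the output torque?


Given: N1 = 53, N2 = 11, T1 = 53 Nm
Using T2/T1 = N2/N1
T2 = T1 * N2 / N1
T2 = 53 * 11 / 53
T2 = 583 / 53
T2 = 11 Nm

11 Nm


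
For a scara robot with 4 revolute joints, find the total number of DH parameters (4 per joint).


Given: 4 joints, 4 DH parameters per joint (d, theta, a, alpha)
Total DH parameters = number_of_joints * 4
Total = 4 * 4
Total = 16

16


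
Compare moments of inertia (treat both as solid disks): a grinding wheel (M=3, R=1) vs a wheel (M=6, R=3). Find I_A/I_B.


Given: M1=3 kg, R1=1 m, M2=6 kg, R2=3 m
For a disk: I = (1/2)*M*R^2, so I_A/I_B = (M1*R1^2)/(M2*R2^2)
M1*R1^2 = 3*1 = 3
M2*R2^2 = 6*9 = 54
I_A/I_B = 3/54 = 1/18

1/18


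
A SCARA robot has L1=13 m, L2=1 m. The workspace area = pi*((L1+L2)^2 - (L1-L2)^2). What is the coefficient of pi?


Given: L1 = 13, L2 = 1
(L1+L2)^2 = (14)^2 = 196
(L1-L2)^2 = (12)^2 = 144
Difference = 196 - 144 = 52
This equals 4*L1*L2 = 4*13*1 = 52
Workspace area = 52*pi

52


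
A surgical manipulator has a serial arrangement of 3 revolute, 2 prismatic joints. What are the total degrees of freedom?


Given: serial robot with 3 revolute, 2 prismatic joints
DOF contribution per joint type: revolute=1, prismatic=1, spherical=3, fixed=0
DOF = 3*1 + 2*1
DOF = 5

5


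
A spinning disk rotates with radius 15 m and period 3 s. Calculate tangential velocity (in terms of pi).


Given: radius r = 15 m, period T = 3 s
Using v = 2*pi*r / T
v = 2*pi*15 / 3
v = 30*pi / 3
v = 10*pi m/s

10*pi m/s


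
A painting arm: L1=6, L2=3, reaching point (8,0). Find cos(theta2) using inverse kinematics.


Given: L1 = 6, L2 = 3, target (x, y) = (8, 0)
Using cos(theta2) = (x^2 + y^2 - L1^2 - L2^2) / (2*L1*L2)
x^2 + y^2 = 8^2 + 0 = 64
L1^2 + L2^2 = 36 + 9 = 45
Numerator = 64 - 45 = 19
Denominator = 2*6*3 = 36
cos(theta2) = 19/36 = 19/36

19/36


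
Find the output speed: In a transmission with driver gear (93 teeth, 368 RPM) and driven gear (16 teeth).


Given: N1 = 93 teeth, w1 = 368 RPM, N2 = 16 teeth
Using N1*w1 = N2*w2
w2 = N1*w1 / N2
w2 = 93*368 / 16
w2 = 34224 / 16
w2 = 2139 RPM

2139 RPM


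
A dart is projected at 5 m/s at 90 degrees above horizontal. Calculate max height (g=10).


Given: v0 = 5 m/s, theta = 90 deg, g = 10 m/s^2
sin^2(90) = 1
Using H = v0^2 * sin^2(theta) / (2*g)
H = 5^2 * 1 / (2*10)
H = 25 * 1 / 20
H = 25 / 20
H = 5/4 m

5/4 m


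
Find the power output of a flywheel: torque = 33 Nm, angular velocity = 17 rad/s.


Given: tau = 33 Nm, omega = 17 rad/s
Using P = tau * omega
P = 33 * 17
P = 561 W

561 W


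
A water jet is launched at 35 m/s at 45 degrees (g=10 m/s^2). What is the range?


Given: v0 = 35 m/s, theta = 45 deg, g = 10 m/s^2
sin(2*45) = sin(90) = 1
Using R = v0^2 * sin(2*theta) / g
R = 35^2 * 1 / 10
R = 1225 / 10
R = 245/2 m

245/2 m


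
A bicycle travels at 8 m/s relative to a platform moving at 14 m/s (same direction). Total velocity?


Given: object velocity = 8 m/s, platform velocity = 14 m/s (same direction)
Using classical velocity addition: v_total = v_object + v_platform
v_total = 8 + 14
v_total = 22 m/s

22 m/s


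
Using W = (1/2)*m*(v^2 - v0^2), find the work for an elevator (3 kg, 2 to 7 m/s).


Given: m = 3 kg, v0 = 2 m/s, v = 7 m/s
Using W = (1/2)*m*(v^2 - v0^2)
v^2 = 7^2 = 49
v0^2 = 2^2 = 4
v^2 - v0^2 = 49 - 4 = 45
W = (1/2)*3*45 = 135/2 J

135/2 J


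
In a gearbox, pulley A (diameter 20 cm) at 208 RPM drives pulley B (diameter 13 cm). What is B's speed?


Given: D1 = 20 cm, w1 = 208 RPM, D2 = 13 cm
Using D1*w1 = D2*w2
w2 = D1*w1 / D2
w2 = 20*208 / 13
w2 = 4160 / 13
w2 = 320 RPM

320 RPM


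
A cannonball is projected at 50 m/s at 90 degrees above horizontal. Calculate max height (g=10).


Given: v0 = 50 m/s, theta = 90 deg, g = 10 m/s^2
sin^2(90) = 1
Using H = v0^2 * sin^2(theta) / (2*g)
H = 50^2 * 1 / (2*10)
H = 2500 * 1 / 20
H = 2500 / 20
H = 125 m

125 m


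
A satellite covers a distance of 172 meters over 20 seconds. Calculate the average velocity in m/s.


Given: distance d = 172 m, time t = 20 s
Using v = d / t
v = 172 / 20
v = 43/5 m/s

43/5 m/s


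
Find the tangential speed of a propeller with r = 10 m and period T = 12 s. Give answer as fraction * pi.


Given: radius r = 10 m, period T = 12 s
Using v = 2*pi*r / T
v = 2*pi*10 / 12
v = 20*pi / 12
v = 5/3*pi m/s

5/3*pi m/s


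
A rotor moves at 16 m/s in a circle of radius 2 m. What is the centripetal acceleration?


Given: v = 16 m/s, r = 2 m
Using a_c = v^2 / r
a_c = 16^2 / 2
a_c = 256 / 2
a_c = 128 m/s^2

128 m/s^2


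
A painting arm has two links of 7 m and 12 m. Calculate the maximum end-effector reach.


Given: L1 = 7 m, L2 = 12 m
For a 2-link planar arm, max reach = L1 + L2 (fully extended)
Max reach = 7 + 12
Max reach = 19 m

19 m


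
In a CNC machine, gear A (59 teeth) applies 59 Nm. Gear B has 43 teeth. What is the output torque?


Given: N1 = 59, N2 = 43, T1 = 59 Nm
Using T2/T1 = N2/N1
T2 = T1 * N2 / N1
T2 = 59 * 43 / 59
T2 = 2537 / 59
T2 = 43 Nm

43 Nm


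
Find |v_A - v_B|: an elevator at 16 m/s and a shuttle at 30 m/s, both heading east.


Given: v_A = 16 m/s east, v_B = 30 m/s east
Both move in the same direction; relative speed = |v_A - v_B|
|16 - 30| = |-14|
= 14 m/s

14 m/s


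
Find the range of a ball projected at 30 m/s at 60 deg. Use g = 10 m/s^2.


Given: v0 = 30 m/s, theta = 60 deg, g = 10 m/s^2
sin(2*60) = sin(120) = sqrt(3)/2
Using R = v0^2 * sin(2*theta) / g
R = 30^2 * (sqrt(3)/2) / 10
R = 900 * sqrt(3) / 20
R = 45*sqrt(3) m

45*sqrt(3) m


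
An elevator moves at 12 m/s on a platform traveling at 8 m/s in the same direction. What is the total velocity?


Given: object velocity = 12 m/s, platform velocity = 8 m/s (same direction)
Using classical velocity addition: v_total = v_object + v_platform
v_total = 12 + 8
v_total = 20 m/s

20 m/s


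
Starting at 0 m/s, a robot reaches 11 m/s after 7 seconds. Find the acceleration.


Given: initial velocity v0 = 0 m/s, final velocity v = 11 m/s, time t = 7 s
Using a = (v - v0) / t
a = (11 - 0) / 7
a = 11 / 7
a = 11/7 m/s^2

11/7 m/s^2


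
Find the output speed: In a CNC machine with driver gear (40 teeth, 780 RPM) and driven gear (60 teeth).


Given: N1 = 40 teeth, w1 = 780 RPM, N2 = 60 teeth
Using N1*w1 = N2*w2
w2 = N1*w1 / N2
w2 = 40*780 / 60
w2 = 31200 / 60
w2 = 520 RPM

520 RPM


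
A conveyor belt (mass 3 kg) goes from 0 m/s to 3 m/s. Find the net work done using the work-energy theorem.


Given: m = 3 kg, v0 = 0 m/s, v = 3 m/s
Using W = (1/2)*m*(v^2 - v0^2)
v^2 = 3^2 = 9
v0^2 = 0^2 = 0
v^2 - v0^2 = 9 - 0 = 9
W = (1/2)*3*9 = 27/2 J

27/2 J


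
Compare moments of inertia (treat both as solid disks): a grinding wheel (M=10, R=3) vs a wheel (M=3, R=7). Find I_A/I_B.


Given: M1=10 kg, R1=3 m, M2=3 kg, R2=7 m
For a disk: I = (1/2)*M*R^2, so I_A/I_B = (M1*R1^2)/(M2*R2^2)
M1*R1^2 = 10*9 = 90
M2*R2^2 = 3*49 = 147
I_A/I_B = 90/147 = 30/49

30/49


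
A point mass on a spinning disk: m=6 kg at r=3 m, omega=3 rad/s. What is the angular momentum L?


Given: m = 6 kg, r = 3 m, omega = 3 rad/s
For a point mass: I = m*r^2
I = 6*3^2 = 6*9 = 54
L = I*omega = 54*3
L = 162 kg*m^2/s

162 kg*m^2/s


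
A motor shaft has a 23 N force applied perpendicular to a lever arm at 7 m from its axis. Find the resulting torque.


Given: F = 23 N, r = 7 m, angle = 90 deg (perpendicular)
Using tau = F * r * sin(90)
sin(90) = 1
tau = 23 * 7 * 1
tau = 161 Nm

161 Nm


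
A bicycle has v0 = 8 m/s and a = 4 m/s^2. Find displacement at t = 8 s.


Given: v0 = 8 m/s, a = 4 m/s^2, t = 8 s
Using s = v0*t + (1/2)*a*t^2
s = 8*8 + (1/2)*4*8^2
s = 64 + (1/2)*256
s = 64 + 128
s = 192

192 m


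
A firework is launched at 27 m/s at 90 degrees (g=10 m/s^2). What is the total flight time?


Given: v0 = 27 m/s, theta = 90 deg, g = 10 m/s^2
sin(90) = 1
Using T = 2*v0*sin(theta) / g
T = 2*27*1 / 10
T = 54 / 10
T = 27/5 s

27/5 s


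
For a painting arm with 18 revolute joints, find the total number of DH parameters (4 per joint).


Given: 18 joints, 4 DH parameters per joint (d, theta, a, alpha)
Total DH parameters = number_of_joints * 4
Total = 18 * 4
Total = 72

72


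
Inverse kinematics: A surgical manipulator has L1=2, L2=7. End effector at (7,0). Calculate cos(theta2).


Given: L1 = 2, L2 = 7, target (x, y) = (7, 0)
Using cos(theta2) = (x^2 + y^2 - L1^2 - L2^2) / (2*L1*L2)
x^2 + y^2 = 7^2 + 0 = 49
L1^2 + L2^2 = 4 + 49 = 53
Numerator = 49 - 53 = -4
Denominator = 2*2*7 = 28
cos(theta2) = -4/28 = -1/7

-1/7


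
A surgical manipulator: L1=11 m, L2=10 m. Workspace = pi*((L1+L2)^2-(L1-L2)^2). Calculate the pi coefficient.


Given: L1 = 11, L2 = 10
(L1+L2)^2 = (21)^2 = 441
(L1-L2)^2 = (1)^2 = 1
Difference = 441 - 1 = 440
This equals 4*L1*L2 = 4*11*10 = 440
Workspace area = 440*pi

440


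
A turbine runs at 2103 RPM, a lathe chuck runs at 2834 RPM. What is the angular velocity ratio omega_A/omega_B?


Given: RPM_A = 2103, RPM_B = 2834
omega = 2*pi*RPM/60, so omega_A/omega_B = RPM_A / RPM_B
omega_A/omega_B = 2103 / 2834
omega_A/omega_B = 2103/2834

2103/2834


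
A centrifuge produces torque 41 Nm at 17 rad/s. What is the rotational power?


Given: tau = 41 Nm, omega = 17 rad/s
Using P = tau * omega
P = 41 * 17
P = 697 W

697 W


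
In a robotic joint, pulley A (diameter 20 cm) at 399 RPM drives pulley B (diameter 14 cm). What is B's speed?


Given: D1 = 20 cm, w1 = 399 RPM, D2 = 14 cm
Using D1*w1 = D2*w2
w2 = D1*w1 / D2
w2 = 20*399 / 14
w2 = 7980 / 14
w2 = 570 RPM

570 RPM


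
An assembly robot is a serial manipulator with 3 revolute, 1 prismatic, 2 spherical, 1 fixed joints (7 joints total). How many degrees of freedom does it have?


Given: serial robot with 3 revolute, 1 prismatic, 2 spherical, 1 fixed joints
DOF contribution per joint type: revolute=1, prismatic=1, spherical=3, fixed=0
DOF = 3*1 + 1*1 + 2*3 + 1*0
DOF = 10

10


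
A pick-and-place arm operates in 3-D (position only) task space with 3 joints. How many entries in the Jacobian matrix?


Given: task space dimension = 3, joints = 3
Jacobian is a 3 x 3 matrix
Total entries = rows * columns
Total = 3 * 3
Total = 9

9


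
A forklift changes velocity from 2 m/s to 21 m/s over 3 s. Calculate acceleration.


Given: initial velocity v0 = 2 m/s, final velocity v = 21 m/s, time t = 3 s
Using a = (v - v0) / t
a = (21 - 2) / 3
a = 19 / 3
a = 19/3 m/s^2

19/3 m/s^2


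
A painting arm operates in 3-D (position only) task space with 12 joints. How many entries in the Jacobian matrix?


Given: task space dimension = 3, joints = 12
Jacobian is a 3 x 12 matrix
Total entries = rows * columns
Total = 3 * 12
Total = 36

36


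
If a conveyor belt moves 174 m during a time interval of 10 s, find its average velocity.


Given: distance d = 174 m, time t = 10 s
Using v = d / t
v = 174 / 10
v = 87/5 m/s

87/5 m/s


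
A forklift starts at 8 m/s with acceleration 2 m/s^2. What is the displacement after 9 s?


Given: v0 = 8 m/s, a = 2 m/s^2, t = 9 s
Using s = v0*t + (1/2)*a*t^2
s = 8*9 + (1/2)*2*9^2
s = 72 + (1/2)*162
s = 72 + 81
s = 153

153 m


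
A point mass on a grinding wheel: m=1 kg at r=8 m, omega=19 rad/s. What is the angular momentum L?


Given: m = 1 kg, r = 8 m, omega = 19 rad/s
For a point mass: I = m*r^2
I = 1*8^2 = 1*64 = 64
L = I*omega = 64*19
L = 1216 kg*m^2/s

1216 kg*m^2/s


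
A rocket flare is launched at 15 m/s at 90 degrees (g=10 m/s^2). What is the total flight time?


Given: v0 = 15 m/s, theta = 90 deg, g = 10 m/s^2
sin(90) = 1
Using T = 2*v0*sin(theta) / g
T = 2*15*1 / 10
T = 30 / 10
T = 3 s

3 s


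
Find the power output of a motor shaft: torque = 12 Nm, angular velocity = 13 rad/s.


Given: tau = 12 Nm, omega = 13 rad/s
Using P = tau * omega
P = 12 * 13
P = 156 W

156 W


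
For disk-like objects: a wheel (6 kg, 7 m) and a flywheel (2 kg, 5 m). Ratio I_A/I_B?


Given: M1=6 kg, R1=7 m, M2=2 kg, R2=5 m
For a disk: I = (1/2)*M*R^2, so I_A/I_B = (M1*R1^2)/(M2*R2^2)
M1*R1^2 = 6*49 = 294
M2*R2^2 = 2*25 = 50
I_A/I_B = 294/50 = 147/25

147/25


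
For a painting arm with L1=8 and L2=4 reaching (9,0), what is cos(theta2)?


Given: L1 = 8, L2 = 4, target (x, y) = (9, 0)
Using cos(theta2) = (x^2 + y^2 - L1^2 - L2^2) / (2*L1*L2)
x^2 + y^2 = 9^2 + 0 = 81
L1^2 + L2^2 = 64 + 16 = 80
Numerator = 81 - 80 = 1
Denominator = 2*8*4 = 64
cos(theta2) = 1/64 = 1/64

1/64


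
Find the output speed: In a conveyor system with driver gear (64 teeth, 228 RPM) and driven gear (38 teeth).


Given: N1 = 64 teeth, w1 = 228 RPM, N2 = 38 teeth
Using N1*w1 = N2*w2
w2 = N1*w1 / N2
w2 = 64*228 / 38
w2 = 14592 / 38
w2 = 384 RPM

384 RPM


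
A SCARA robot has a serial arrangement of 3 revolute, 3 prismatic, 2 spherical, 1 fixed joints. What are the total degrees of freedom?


Given: serial robot with 3 revolute, 3 prismatic, 2 spherical, 1 fixed joints
DOF contribution per joint type: revolute=1, prismatic=1, spherical=3, fixed=0
DOF = 3*1 + 3*1 + 2*3 + 1*0
DOF = 12

12


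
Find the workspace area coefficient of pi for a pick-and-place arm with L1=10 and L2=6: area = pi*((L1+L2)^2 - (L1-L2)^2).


Given: L1 = 10, L2 = 6
(L1+L2)^2 = (16)^2 = 256
(L1-L2)^2 = (4)^2 = 16
Difference = 256 - 16 = 240
This equals 4*L1*L2 = 4*10*6 = 240
Workspace area = 240*pi

240


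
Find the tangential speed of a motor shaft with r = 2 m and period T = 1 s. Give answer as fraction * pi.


Given: radius r = 2 m, period T = 1 s
Using v = 2*pi*r / T
v = 2*pi*2 / 1
v = 4*pi / 1
v = 4*pi m/s

4*pi m/s


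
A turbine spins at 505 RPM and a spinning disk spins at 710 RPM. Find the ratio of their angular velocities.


Given: RPM_A = 505, RPM_B = 710
omega = 2*pi*RPM/60, so omega_A/omega_B = RPM_A / RPM_B
omega_A/omega_B = 505 / 710
omega_A/omega_B = 101/142

101/142


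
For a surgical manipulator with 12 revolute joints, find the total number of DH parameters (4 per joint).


Given: 12 joints, 4 DH parameters per joint (d, theta, a, alpha)
Total DH parameters = number_of_joints * 4
Total = 12 * 4
Total = 48

48


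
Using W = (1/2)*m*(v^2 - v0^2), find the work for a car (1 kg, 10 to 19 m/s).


Given: m = 1 kg, v0 = 10 m/s, v = 19 m/s
Using W = (1/2)*m*(v^2 - v0^2)
v^2 = 19^2 = 361
v0^2 = 10^2 = 100
v^2 - v0^2 = 361 - 100 = 261
W = (1/2)*1*261 = 261/2 J

261/2 J


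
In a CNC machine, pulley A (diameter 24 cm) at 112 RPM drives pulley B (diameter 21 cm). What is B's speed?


Given: D1 = 24 cm, w1 = 112 RPM, D2 = 21 cm
Using D1*w1 = D2*w2
w2 = D1*w1 / D2
w2 = 24*112 / 21
w2 = 2688 / 21
w2 = 128 RPM

128 RPM


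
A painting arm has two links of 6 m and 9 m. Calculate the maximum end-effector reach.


Given: L1 = 6 m, L2 = 9 m
For a 2-link planar arm, max reach = L1 + L2 (fully extended)
Max reach = 6 + 9
Max reach = 15 m

15 m


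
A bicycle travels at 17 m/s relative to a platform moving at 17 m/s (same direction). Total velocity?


Given: object velocity = 17 m/s, platform velocity = 17 m/s (same direction)
Using classical velocity addition: v_total = v_object + v_platform
v_total = 17 + 17
v_total = 34 m/s

34 m/s


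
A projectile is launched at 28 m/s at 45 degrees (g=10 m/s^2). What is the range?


Given: v0 = 28 m/s, theta = 45 deg, g = 10 m/s^2
sin(2*45) = sin(90) = 1
Using R = v0^2 * sin(2*theta) / g
R = 28^2 * 1 / 10
R = 784 / 10
R = 392/5 m

392/5 m


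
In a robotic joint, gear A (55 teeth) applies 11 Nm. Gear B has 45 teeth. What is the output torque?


Given: N1 = 55, N2 = 45, T1 = 11 Nm
Using T2/T1 = N2/N1
T2 = T1 * N2 / N1
T2 = 11 * 45 / 55
T2 = 495 / 55
T2 = 9 Nm

9 Nm


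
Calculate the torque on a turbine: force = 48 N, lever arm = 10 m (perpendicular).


Given: F = 48 N, r = 10 m, angle = 90 deg (perpendicular)
Using tau = F * r * sin(90)
sin(90) = 1
tau = 48 * 10 * 1
tau = 480 Nm

480 Nm


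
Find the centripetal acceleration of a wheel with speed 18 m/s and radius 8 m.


Given: v = 18 m/s, r = 8 m
Using a_c = v^2 / r
a_c = 18^2 / 8
a_c = 324 / 8
a_c = 81/2 m/s^2

81/2 m/s^2


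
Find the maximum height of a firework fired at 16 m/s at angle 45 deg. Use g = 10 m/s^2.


Given: v0 = 16 m/s, theta = 45 deg, g = 10 m/s^2
sin^2(45) = 1/2
Using H = v0^2 * sin^2(theta) / (2*g)
H = 16^2 * 1/2 / (2*10)
H = 256 * 1/2 / 20
H = 128 / 20
H = 32/5 m

32/5 m


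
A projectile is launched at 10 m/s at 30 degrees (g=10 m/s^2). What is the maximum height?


Given: v0 = 10 m/s, theta = 30 deg, g = 10 m/s^2
sin^2(30) = 1/4
Using H = v0^2 * sin^2(theta) / (2*g)
H = 10^2 * 1/4 / (2*10)
H = 100 * 1/4 / 20
H = 25 / 20
H = 5/4 m

5/4 m


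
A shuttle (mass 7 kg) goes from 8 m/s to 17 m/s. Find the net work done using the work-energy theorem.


Given: m = 7 kg, v0 = 8 m/s, v = 17 m/s
Using W = (1/2)*m*(v^2 - v0^2)
v^2 = 17^2 = 289
v0^2 = 8^2 = 64
v^2 - v0^2 = 289 - 64 = 225
W = (1/2)*7*225 = 1575/2 J

1575/2 J


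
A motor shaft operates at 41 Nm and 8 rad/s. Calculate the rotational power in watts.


Given: tau = 41 Nm, omega = 8 rad/s
Using P = tau * omega
P = 41 * 8
P = 328 W

328 W


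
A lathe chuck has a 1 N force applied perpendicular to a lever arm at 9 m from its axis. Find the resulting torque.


Given: F = 1 N, r = 9 m, angle = 90 deg (perpendicular)
Using tau = F * r * sin(90)
sin(90) = 1
tau = 1 * 9 * 1
tau = 9 Nm

9 Nm


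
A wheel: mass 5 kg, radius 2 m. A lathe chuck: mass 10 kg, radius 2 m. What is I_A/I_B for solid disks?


Given: M1=5 kg, R1=2 m, M2=10 kg, R2=2 m
For a disk: I = (1/2)*M*R^2, so I_A/I_B = (M1*R1^2)/(M2*R2^2)
M1*R1^2 = 5*4 = 20
M2*R2^2 = 10*4 = 40
I_A/I_B = 20/40 = 1/2

1/2


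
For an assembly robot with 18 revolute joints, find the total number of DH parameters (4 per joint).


Given: 18 joints, 4 DH parameters per joint (d, theta, a, alpha)
Total DH parameters = number_of_joints * 4
Total = 18 * 4
Total = 72

72


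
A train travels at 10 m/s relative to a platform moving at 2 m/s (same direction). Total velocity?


Given: object velocity = 10 m/s, platform velocity = 2 m/s (same direction)
Using classical velocity addition: v_total = v_object + v_platform
v_total = 10 + 2
v_total = 12 m/s

12 m/s


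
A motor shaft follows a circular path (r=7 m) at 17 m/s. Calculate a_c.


Given: v = 17 m/s, r = 7 m
Using a_c = v^2 / r
a_c = 17^2 / 7
a_c = 289 / 7
a_c = 289/7 m/s^2

289/7 m/s^2


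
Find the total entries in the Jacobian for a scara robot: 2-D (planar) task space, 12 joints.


Given: task space dimension = 2, joints = 12
Jacobian is a 2 x 12 matrix
Total entries = rows * columns
Total = 2 * 12
Total = 24

24


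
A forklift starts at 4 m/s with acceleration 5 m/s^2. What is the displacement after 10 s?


Given: v0 = 4 m/s, a = 5 m/s^2, t = 10 s
Using s = v0*t + (1/2)*a*t^2
s = 4*10 + (1/2)*5*10^2
s = 40 + (1/2)*500
s = 40 + 250
s = 290

290 m


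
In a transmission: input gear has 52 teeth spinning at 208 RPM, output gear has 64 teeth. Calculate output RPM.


Given: N1 = 52 teeth, w1 = 208 RPM, N2 = 64 teeth
Using N1*w1 = N2*w2
w2 = N1*w1 / N2
w2 = 52*208 / 64
w2 = 10816 / 64
w2 = 169 RPM

169 RPM


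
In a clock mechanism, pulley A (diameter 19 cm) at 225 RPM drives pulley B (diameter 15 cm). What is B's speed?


Given: D1 = 19 cm, w1 = 225 RPM, D2 = 15 cm
Using D1*w1 = D2*w2
w2 = D1*w1 / D2
w2 = 19*225 / 15
w2 = 4275 / 15
w2 = 285 RPM

285 RPM


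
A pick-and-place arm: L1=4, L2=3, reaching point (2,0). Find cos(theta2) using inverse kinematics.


Given: L1 = 4, L2 = 3, target (x, y) = (2, 0)
Using cos(theta2) = (x^2 + y^2 - L1^2 - L2^2) / (2*L1*L2)
x^2 + y^2 = 2^2 + 0 = 4
L1^2 + L2^2 = 16 + 9 = 25
Numerator = 4 - 25 = -21
Denominator = 2*4*3 = 24
cos(theta2) = -21/24 = -7/8

-7/8


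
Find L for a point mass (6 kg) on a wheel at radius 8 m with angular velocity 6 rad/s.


Given: m = 6 kg, r = 8 m, omega = 6 rad/s
For a point mass: I = m*r^2
I = 6*8^2 = 6*64 = 384
L = I*omega = 384*6
L = 2304 kg*m^2/s

2304 kg*m^2/s


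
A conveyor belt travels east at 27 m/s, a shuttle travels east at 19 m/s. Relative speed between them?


Given: v_A = 27 m/s east, v_B = 19 m/s east
Both move in the same direction; relative speed = |v_A - v_B|
|27 - 19| = |8|
= 8 m/s

8 m/s


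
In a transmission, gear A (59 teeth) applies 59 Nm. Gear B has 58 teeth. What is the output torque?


Given: N1 = 59, N2 = 58, T1 = 59 Nm
Using T2/T1 = N2/N1
T2 = T1 * N2 / N1
T2 = 59 * 58 / 59
T2 = 3422 / 59
T2 = 58 Nm

58 Nm


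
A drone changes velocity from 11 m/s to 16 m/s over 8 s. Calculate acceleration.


Given: initial velocity v0 = 11 m/s, final velocity v = 16 m/s, time t = 8 s
Using a = (v - v0) / t
a = (16 - 11) / 8
a = 5 / 8
a = 5/8 m/s^2

5/8 m/s^2


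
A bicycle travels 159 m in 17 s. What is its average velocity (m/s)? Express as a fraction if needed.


Given: distance d = 159 m, time t = 17 s
Using v = d / t
v = 159 / 17
v = 159/17 m/s

159/17 m/s


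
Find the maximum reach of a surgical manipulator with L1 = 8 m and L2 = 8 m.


Given: L1 = 8 m, L2 = 8 m
For a 2-link planar arm, max reach = L1 + L2 (fully extended)
Max reach = 8 + 8
Max reach = 16 m

16 m


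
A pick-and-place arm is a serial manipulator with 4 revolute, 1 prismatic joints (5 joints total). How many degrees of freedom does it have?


Given: serial robot with 4 revolute, 1 prismatic joints
DOF contribution per joint type: revolute=1, prismatic=1, spherical=3, fixed=0
DOF = 4*1 + 1*1
DOF = 5

5


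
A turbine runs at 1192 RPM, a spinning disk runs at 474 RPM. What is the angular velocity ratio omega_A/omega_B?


Given: RPM_A = 1192, RPM_B = 474
omega = 2*pi*RPM/60, so omega_A/omega_B = RPM_A / RPM_B
omega_A/omega_B = 1192 / 474
omega_A/omega_B = 596/237

596/237


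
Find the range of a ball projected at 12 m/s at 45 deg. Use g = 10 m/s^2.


Given: v0 = 12 m/s, theta = 45 deg, g = 10 m/s^2
sin(2*45) = sin(90) = 1
Using R = v0^2 * sin(2*theta) / g
R = 12^2 * 1 / 10
R = 144 / 10
R = 72/5 m

72/5 m


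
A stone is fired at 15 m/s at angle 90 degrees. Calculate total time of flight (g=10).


Given: v0 = 15 m/s, theta = 90 deg, g = 10 m/s^2
sin(90) = 1
Using T = 2*v0*sin(theta) / g
T = 2*15*1 / 10
T = 30 / 10
T = 3 s

3 s


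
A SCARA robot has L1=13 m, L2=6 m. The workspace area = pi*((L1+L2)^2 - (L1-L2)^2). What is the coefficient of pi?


Given: L1 = 13, L2 = 6
(L1+L2)^2 = (19)^2 = 361
(L1-L2)^2 = (7)^2 = 49
Difference = 361 - 49 = 312
This equals 4*L1*L2 = 4*13*6 = 312
Workspace area = 312*pi

312


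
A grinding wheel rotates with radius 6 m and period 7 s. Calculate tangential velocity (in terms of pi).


Given: radius r = 6 m, period T = 7 s
Using v = 2*pi*r / T
v = 2*pi*6 / 7
v = 12*pi / 7
v = 12/7*pi m/s

12/7*pi m/s


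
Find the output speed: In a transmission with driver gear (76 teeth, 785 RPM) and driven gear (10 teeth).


Given: N1 = 76 teeth, w1 = 785 RPM, N2 = 10 teeth
Using N1*w1 = N2*w2
w2 = N1*w1 / N2
w2 = 76*785 / 10
w2 = 59660 / 10
w2 = 5966 RPM

5966 RPM


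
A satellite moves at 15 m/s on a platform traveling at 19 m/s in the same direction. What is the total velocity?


Given: object velocity = 15 m/s, platform velocity = 19 m/s (same direction)
Using classical velocity addition: v_total = v_object + v_platform
v_total = 15 + 19
v_total = 34 m/s

34 m/s


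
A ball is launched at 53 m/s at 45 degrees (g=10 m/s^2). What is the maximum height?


Given: v0 = 53 m/s, theta = 45 deg, g = 10 m/s^2
sin^2(45) = 1/2
Using H = v0^2 * sin^2(theta) / (2*g)
H = 53^2 * 1/2 / (2*10)
H = 2809 * 1/2 / 20
H = 2809/2 / 20
H = 2809/40 m

2809/40 m


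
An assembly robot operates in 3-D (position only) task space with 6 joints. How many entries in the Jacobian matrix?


Given: task space dimension = 3, joints = 6
Jacobian is a 3 x 6 matrix
Total entries = rows * columns
Total = 3 * 6
Total = 18

18


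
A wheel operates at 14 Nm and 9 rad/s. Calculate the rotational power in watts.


Given: tau = 14 Nm, omega = 9 rad/s
Using P = tau * omega
P = 14 * 9
P = 126 W

126 W


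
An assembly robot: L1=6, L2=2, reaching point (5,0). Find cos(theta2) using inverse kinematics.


Given: L1 = 6, L2 = 2, target (x, y) = (5, 0)
Using cos(theta2) = (x^2 + y^2 - L1^2 - L2^2) / (2*L1*L2)
x^2 + y^2 = 5^2 + 0 = 25
L1^2 + L2^2 = 36 + 4 = 40
Numerator = 25 - 40 = -15
Denominator = 2*6*2 = 24
cos(theta2) = -15/24 = -5/8

-5/8


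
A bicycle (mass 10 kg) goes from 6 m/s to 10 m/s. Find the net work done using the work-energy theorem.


Given: m = 10 kg, v0 = 6 m/s, v = 10 m/s
Using W = (1/2)*m*(v^2 - v0^2)
v^2 = 10^2 = 100
v0^2 = 6^2 = 36
v^2 - v0^2 = 100 - 36 = 64
W = (1/2)*10*64 = 320 J

320 J


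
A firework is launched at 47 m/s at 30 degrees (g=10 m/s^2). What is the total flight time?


Given: v0 = 47 m/s, theta = 30 deg, g = 10 m/s^2
sin(30) = 1/2
Using T = 2*v0*sin(theta) / g
T = 2*47*1/2 / 10
T = 47 / 10
T = 47/10 s

47/10 s


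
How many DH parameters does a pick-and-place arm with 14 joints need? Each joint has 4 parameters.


Given: 14 joints, 4 DH parameters per joint (d, theta, a, alpha)
Total DH parameters = number_of_joints * 4
Total = 14 * 4
Total = 56

56


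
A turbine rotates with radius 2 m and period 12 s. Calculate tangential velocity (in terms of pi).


Given: radius r = 2 m, period T = 12 s
Using v = 2*pi*r / T
v = 2*pi*2 / 12
v = 4*pi / 12
v = 1/3*pi m/s

1/3*pi m/s


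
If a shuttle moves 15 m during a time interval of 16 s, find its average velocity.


Given: distance d = 15 m, time t = 16 s
Using v = d / t
v = 15 / 16
v = 15/16 m/s

15/16 m/s


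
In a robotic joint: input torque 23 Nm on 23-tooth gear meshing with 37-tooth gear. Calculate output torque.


Given: N1 = 23, N2 = 37, T1 = 23 Nm
Using T2/T1 = N2/N1
T2 = T1 * N2 / N1
T2 = 23 * 37 / 23
T2 = 851 / 23
T2 = 37 Nm

37 Nm


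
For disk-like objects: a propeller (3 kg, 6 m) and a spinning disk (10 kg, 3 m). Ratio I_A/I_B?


Given: M1=3 kg, R1=6 m, M2=10 kg, R2=3 m
For a disk: I = (1/2)*M*R^2, so I_A/I_B = (M1*R1^2)/(M2*R2^2)
M1*R1^2 = 3*36 = 108
M2*R2^2 = 10*9 = 90
I_A/I_B = 108/90 = 6/5

6/5


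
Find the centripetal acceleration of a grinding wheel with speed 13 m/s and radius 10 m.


Given: v = 13 m/s, r = 10 m
Using a_c = v^2 / r
a_c = 13^2 / 10
a_c = 169 / 10
a_c = 169/10 m/s^2

169/10 m/s^2


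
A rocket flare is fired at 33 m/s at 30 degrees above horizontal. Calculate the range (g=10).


Given: v0 = 33 m/s, theta = 30 deg, g = 10 m/s^2
sin(2*30) = sin(60) = sqrt(3)/2
Using R = v0^2 * sin(2*theta) / g
R = 33^2 * (sqrt(3)/2) / 10
R = 1089 * sqrt(3) / 20
R = 1089/20*sqrt(3) m

1089/20*sqrt(3) m


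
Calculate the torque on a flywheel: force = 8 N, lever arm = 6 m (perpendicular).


Given: F = 8 N, r = 6 m, angle = 90 deg (perpendicular)
Using tau = F * r * sin(90)
sin(90) = 1
tau = 8 * 6 * 1
tau = 48 Nm

48 Nm


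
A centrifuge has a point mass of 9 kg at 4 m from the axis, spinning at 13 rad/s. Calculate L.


Given: m = 9 kg, r = 4 m, omega = 13 rad/s
For a point mass: I = m*r^2
I = 9*4^2 = 9*16 = 144
L = I*omega = 144*13
L = 1872 kg*m^2/s

1872 kg*m^2/s


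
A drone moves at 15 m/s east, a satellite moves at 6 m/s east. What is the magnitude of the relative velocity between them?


Given: v_A = 15 m/s east, v_B = 6 m/s east
Both move in the same direction; relative speed = |v_A - v_B|
|15 - 6| = |9|
= 9 m/s

9 m/s


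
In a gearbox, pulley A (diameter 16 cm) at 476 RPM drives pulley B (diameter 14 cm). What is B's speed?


Given: D1 = 16 cm, w1 = 476 RPM, D2 = 14 cm
Using D1*w1 = D2*w2
w2 = D1*w1 / D2
w2 = 16*476 / 14
w2 = 7616 / 14
w2 = 544 RPM

544 RPM


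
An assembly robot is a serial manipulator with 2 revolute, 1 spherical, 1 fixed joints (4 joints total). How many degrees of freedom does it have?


Given: serial robot with 2 revolute, 1 spherical, 1 fixed joints
DOF contribution per joint type: revolute=1, prismatic=1, spherical=3, fixed=0
DOF = 2*1 + 1*3 + 1*0
DOF = 5

5


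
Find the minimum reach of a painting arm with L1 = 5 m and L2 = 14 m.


Given: L1 = 5 m, L2 = 14 m
For a 2-link planar arm, min reach = |L1 - L2| (second link folded back)
Min reach = |5 - 14|
Min reach = 9 m

9 m


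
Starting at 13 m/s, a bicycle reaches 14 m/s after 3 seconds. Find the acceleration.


Given: initial velocity v0 = 13 m/s, final velocity v = 14 m/s, time t = 3 s
Using a = (v - v0) / t
a = (14 - 13) / 3
a = 1 / 3
a = 1/3 m/s^2

1/3 m/s^2


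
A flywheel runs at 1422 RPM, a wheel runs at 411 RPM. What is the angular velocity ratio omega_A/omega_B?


Given: RPM_A = 1422, RPM_B = 411
omega = 2*pi*RPM/60, so omega_A/omega_B = RPM_A / RPM_B
omega_A/omega_B = 1422 / 411
omega_A/omega_B = 474/137

474/137


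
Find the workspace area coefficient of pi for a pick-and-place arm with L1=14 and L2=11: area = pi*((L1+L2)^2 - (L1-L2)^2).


Given: L1 = 14, L2 = 11
(L1+L2)^2 = (25)^2 = 625
(L1-L2)^2 = (3)^2 = 9
Difference = 625 - 9 = 616
This equals 4*L1*L2 = 4*14*11 = 616
Workspace area = 616*pi

616
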